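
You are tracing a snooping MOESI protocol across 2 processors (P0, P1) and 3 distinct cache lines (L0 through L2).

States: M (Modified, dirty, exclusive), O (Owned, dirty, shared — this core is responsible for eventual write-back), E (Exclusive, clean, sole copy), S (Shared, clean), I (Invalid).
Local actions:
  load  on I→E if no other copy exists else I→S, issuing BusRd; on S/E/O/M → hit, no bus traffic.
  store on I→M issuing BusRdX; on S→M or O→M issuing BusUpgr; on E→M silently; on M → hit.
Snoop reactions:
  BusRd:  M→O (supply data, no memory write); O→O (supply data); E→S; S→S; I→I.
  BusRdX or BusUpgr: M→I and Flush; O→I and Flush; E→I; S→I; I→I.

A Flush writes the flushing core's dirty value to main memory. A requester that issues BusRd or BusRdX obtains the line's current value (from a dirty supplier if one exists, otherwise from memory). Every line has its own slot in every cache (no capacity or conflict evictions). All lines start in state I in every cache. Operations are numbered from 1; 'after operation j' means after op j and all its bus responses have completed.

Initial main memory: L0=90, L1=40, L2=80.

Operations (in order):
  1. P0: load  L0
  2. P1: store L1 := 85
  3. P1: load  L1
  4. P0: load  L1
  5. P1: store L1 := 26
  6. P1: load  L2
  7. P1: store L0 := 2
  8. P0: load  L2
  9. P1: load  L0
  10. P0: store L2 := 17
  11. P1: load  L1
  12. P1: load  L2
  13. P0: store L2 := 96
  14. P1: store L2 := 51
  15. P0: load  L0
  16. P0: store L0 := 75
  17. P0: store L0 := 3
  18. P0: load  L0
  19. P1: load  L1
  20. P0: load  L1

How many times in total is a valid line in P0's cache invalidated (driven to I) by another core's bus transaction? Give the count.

invalidations = 3

  op1 P0: load  L0 → E/I on L0; bus BusRd; mem=90
  op2 P1: store L1 := 85 → I/M on L1; bus BusRdX; mem=40
  op3 P1: load  L1 → I/M on L1; bus (none); mem=40
  op4 P0: load  L1 → S/O on L1; bus BusRd; mem=40
  op5 P1: store L1 := 26 → I/M on L1; bus BusUpgr; mem=40
  op6 P1: load  L2 → I/E on L2; bus BusRd; mem=80
  op7 P1: store L0 := 2 → I/M on L0; bus BusRdX; mem=90
  op8 P0: load  L2 → S/S on L2; bus BusRd; mem=80
  op9 P1: load  L0 → I/M on L0; bus (none); mem=90
  op10 P0: store L2 := 17 → M/I on L2; bus BusUpgr; mem=80
  op11 P1: load  L1 → I/M on L1; bus (none); mem=40
  op12 P1: load  L2 → O/S on L2; bus BusRd; mem=80
  op13 P0: store L2 := 96 → M/I on L2; bus BusUpgr; mem=80
  op14 P1: store L2 := 51 → I/M on L2; bus BusRdX Flush; mem=96
  op15 P0: load  L0 → S/O on L0; bus BusRd; mem=90
  op16 P0: store L0 := 75 → M/I on L0; bus BusUpgr Flush; mem=2
  op17 P0: store L0 := 3 → M/I on L0; bus (none); mem=2
  op18 P0: load  L0 → M/I on L0; bus (none); mem=2
  op19 P1: load  L1 → I/M on L1; bus (none); mem=40
  op20 P0: load  L1 → S/O on L1; bus BusRd; mem=40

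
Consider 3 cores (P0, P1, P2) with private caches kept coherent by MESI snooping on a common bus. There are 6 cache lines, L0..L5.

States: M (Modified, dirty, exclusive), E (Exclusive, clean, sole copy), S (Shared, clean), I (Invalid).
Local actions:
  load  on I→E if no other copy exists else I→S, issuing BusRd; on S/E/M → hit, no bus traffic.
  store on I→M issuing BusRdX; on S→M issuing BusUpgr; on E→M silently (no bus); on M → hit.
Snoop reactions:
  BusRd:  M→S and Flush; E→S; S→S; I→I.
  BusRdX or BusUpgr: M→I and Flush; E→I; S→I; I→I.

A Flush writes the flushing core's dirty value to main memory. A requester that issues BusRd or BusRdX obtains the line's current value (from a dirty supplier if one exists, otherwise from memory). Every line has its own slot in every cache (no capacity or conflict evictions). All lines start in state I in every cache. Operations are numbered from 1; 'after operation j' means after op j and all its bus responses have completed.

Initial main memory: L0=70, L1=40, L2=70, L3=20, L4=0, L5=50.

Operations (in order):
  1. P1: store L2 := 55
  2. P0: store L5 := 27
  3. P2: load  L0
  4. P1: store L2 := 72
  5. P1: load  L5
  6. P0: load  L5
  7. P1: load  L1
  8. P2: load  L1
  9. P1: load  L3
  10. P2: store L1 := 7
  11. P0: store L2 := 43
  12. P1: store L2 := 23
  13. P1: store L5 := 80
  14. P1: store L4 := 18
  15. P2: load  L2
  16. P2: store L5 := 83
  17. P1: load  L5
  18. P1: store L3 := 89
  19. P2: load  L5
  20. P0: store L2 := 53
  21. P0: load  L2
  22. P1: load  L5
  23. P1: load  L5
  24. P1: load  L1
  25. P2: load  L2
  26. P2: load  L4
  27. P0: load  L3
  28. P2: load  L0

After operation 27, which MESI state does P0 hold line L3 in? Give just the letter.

step 1: P1: store L2 := 55  ⟶  IMI  (L2)  txn=BusRdX  M[L2]=70
step 2: P0: store L5 := 27  ⟶  MII  (L5)  txn=BusRdX  M[L5]=50
step 3: P2: load  L0  ⟶  IIE  (L0)  txn=BusRd  M[L0]=70
step 4: P1: store L2 := 72  ⟶  IMI  (L2)  txn=∅  M[L2]=70
step 5: P1: load  L5  ⟶  SSI  (L5)  txn=BusRd+Flush  M[L5]=27
step 6: P0: load  L5  ⟶  SSI  (L5)  txn=∅  M[L5]=27
step 7: P1: load  L1  ⟶  IEI  (L1)  txn=BusRd  M[L1]=40
step 8: P2: load  L1  ⟶  ISS  (L1)  txn=BusRd  M[L1]=40
step 9: P1: load  L3  ⟶  IEI  (L3)  txn=BusRd  M[L3]=20
step 10: P2: store L1 := 7  ⟶  IIM  (L1)  txn=BusUpgr  M[L1]=40
step 11: P0: store L2 := 43  ⟶  MII  (L2)  txn=BusRdX+Flush  M[L2]=72
step 12: P1: store L2 := 23  ⟶  IMI  (L2)  txn=BusRdX+Flush  M[L2]=43
step 13: P1: store L5 := 80  ⟶  IMI  (L5)  txn=BusUpgr  M[L5]=27
step 14: P1: store L4 := 18  ⟶  IMI  (L4)  txn=BusRdX  M[L4]=0
step 15: P2: load  L2  ⟶  ISS  (L2)  txn=BusRd+Flush  M[L2]=23
step 16: P2: store L5 := 83  ⟶  IIM  (L5)  txn=BusRdX+Flush  M[L5]=80
step 17: P1: load  L5  ⟶  ISS  (L5)  txn=BusRd+Flush  M[L5]=83
step 18: P1: store L3 := 89  ⟶  IMI  (L3)  txn=∅  M[L3]=20
step 19: P2: load  L5  ⟶  ISS  (L5)  txn=∅  M[L5]=83
step 20: P0: store L2 := 53  ⟶  MII  (L2)  txn=BusRdX  M[L2]=23
step 21: P0: load  L2  ⟶  MII  (L2)  txn=∅  M[L2]=23
step 22: P1: load  L5  ⟶  ISS  (L5)  txn=∅  M[L5]=83
step 23: P1: load  L5  ⟶  ISS  (L5)  txn=∅  M[L5]=83
step 24: P1: load  L1  ⟶  ISS  (L1)  txn=BusRd+Flush  M[L1]=7
step 25: P2: load  L2  ⟶  SIS  (L2)  txn=BusRd+Flush  M[L2]=53
step 26: P2: load  L4  ⟶  ISS  (L4)  txn=BusRd+Flush  M[L4]=18
step 27: P0: load  L3  ⟶  SSI  (L3)  txn=BusRd+Flush  M[L3]=89
step 28: P2: load  L0  ⟶  IIE  (L0)  txn=∅  M[L0]=70

state = S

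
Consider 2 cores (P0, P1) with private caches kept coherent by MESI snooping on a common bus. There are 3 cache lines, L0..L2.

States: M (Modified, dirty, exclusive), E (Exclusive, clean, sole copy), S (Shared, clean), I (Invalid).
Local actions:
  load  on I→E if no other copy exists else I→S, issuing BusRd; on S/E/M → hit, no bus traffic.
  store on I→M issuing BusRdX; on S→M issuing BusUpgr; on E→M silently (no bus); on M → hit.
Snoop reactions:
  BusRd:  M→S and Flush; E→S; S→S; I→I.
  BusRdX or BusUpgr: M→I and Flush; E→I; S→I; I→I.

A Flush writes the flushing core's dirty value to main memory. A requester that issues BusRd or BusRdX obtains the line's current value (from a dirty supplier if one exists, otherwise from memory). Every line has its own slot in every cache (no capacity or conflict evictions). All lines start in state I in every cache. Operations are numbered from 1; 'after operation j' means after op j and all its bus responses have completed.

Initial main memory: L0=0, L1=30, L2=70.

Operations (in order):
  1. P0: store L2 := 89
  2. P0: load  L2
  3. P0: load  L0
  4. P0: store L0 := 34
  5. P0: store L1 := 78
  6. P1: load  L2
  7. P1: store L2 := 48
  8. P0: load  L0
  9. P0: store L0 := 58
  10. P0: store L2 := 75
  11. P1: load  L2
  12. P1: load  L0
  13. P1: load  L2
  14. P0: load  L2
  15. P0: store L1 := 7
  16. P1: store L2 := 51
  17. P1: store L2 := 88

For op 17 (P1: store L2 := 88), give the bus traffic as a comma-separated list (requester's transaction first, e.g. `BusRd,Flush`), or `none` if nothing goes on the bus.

bus = none

step 1: P0: store L2 := 89  ⟶  MI  (L2)  txn=BusRdX  M[L2]=70
step 2: P0: load  L2  ⟶  MI  (L2)  txn=∅  M[L2]=70
step 3: P0: load  L0  ⟶  EI  (L0)  txn=BusRd  M[L0]=0
step 4: P0: store L0 := 34  ⟶  MI  (L0)  txn=∅  M[L0]=0
step 5: P0: store L1 := 78  ⟶  MI  (L1)  txn=BusRdX  M[L1]=30
step 6: P1: load  L2  ⟶  SS  (L2)  txn=BusRd+Flush  M[L2]=89
step 7: P1: store L2 := 48  ⟶  IM  (L2)  txn=BusUpgr  M[L2]=89
step 8: P0: load  L0  ⟶  MI  (L0)  txn=∅  M[L0]=0
step 9: P0: store L0 := 58  ⟶  MI  (L0)  txn=∅  M[L0]=0
step 10: P0: store L2 := 75  ⟶  MI  (L2)  txn=BusRdX+Flush  M[L2]=48
step 11: P1: load  L2  ⟶  SS  (L2)  txn=BusRd+Flush  M[L2]=75
step 12: P1: load  L0  ⟶  SS  (L0)  txn=BusRd+Flush  M[L0]=58
step 13: P1: load  L2  ⟶  SS  (L2)  txn=∅  M[L2]=75
step 14: P0: load  L2  ⟶  SS  (L2)  txn=∅  M[L2]=75
step 15: P0: store L1 := 7  ⟶  MI  (L1)  txn=∅  M[L1]=30
step 16: P1: store L2 := 51  ⟶  IM  (L2)  txn=BusUpgr  M[L2]=75
step 17: P1: store L2 := 88  ⟶  IM  (L2)  txn=∅  M[L2]=75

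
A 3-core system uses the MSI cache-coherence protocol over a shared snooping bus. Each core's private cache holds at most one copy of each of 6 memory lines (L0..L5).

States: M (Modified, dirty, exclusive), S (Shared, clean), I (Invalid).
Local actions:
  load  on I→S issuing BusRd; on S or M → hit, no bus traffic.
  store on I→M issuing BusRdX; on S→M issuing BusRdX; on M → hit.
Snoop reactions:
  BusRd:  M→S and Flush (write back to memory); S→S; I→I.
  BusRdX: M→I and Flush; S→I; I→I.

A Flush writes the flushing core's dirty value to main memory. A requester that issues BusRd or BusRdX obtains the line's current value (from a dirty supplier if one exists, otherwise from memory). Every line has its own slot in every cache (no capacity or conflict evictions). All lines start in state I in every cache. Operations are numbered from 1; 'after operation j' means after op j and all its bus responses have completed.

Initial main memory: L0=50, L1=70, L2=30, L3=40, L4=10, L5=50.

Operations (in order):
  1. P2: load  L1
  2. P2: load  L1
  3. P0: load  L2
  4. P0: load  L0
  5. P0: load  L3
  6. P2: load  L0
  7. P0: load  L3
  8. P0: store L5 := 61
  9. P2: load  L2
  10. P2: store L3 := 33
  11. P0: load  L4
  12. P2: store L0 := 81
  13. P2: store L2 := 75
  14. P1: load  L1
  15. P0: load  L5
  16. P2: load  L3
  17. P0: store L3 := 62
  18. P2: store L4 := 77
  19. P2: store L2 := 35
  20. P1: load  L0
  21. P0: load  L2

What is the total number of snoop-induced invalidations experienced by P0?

invalidations = 4

  op1 P2: load  L1 → I/I/S on L1; bus BusRd; mem=70
  op2 P2: load  L1 → I/I/S on L1; bus (none); mem=70
  op3 P0: load  L2 → S/I/I on L2; bus BusRd; mem=30
  op4 P0: load  L0 → S/I/I on L0; bus BusRd; mem=50
  op5 P0: load  L3 → S/I/I on L3; bus BusRd; mem=40
  op6 P2: load  L0 → S/I/S on L0; bus BusRd; mem=50
  op7 P0: load  L3 → S/I/I on L3; bus (none); mem=40
  op8 P0: store L5 := 61 → M/I/I on L5; bus BusRdX; mem=50
  op9 P2: load  L2 → S/I/S on L2; bus BusRd; mem=30
  op10 P2: store L3 := 33 → I/I/M on L3; bus BusRdX; mem=40
  op11 P0: load  L4 → S/I/I on L4; bus BusRd; mem=10
  op12 P2: store L0 := 81 → I/I/M on L0; bus BusRdX; mem=50
  op13 P2: store L2 := 75 → I/I/M on L2; bus BusRdX; mem=30
  op14 P1: load  L1 → I/S/S on L1; bus BusRd; mem=70
  op15 P0: load  L5 → M/I/I on L5; bus (none); mem=50
  op16 P2: load  L3 → I/I/M on L3; bus (none); mem=40
  op17 P0: store L3 := 62 → M/I/I on L3; bus BusRdX Flush; mem=33
  op18 P2: store L4 := 77 → I/I/M on L4; bus BusRdX; mem=10
  op19 P2: store L2 := 35 → I/I/M on L2; bus (none); mem=30
  op20 P1: load  L0 → I/S/S on L0; bus BusRd Flush; mem=81
  op21 P0: load  L2 → S/I/S on L2; bus BusRd Flush; mem=35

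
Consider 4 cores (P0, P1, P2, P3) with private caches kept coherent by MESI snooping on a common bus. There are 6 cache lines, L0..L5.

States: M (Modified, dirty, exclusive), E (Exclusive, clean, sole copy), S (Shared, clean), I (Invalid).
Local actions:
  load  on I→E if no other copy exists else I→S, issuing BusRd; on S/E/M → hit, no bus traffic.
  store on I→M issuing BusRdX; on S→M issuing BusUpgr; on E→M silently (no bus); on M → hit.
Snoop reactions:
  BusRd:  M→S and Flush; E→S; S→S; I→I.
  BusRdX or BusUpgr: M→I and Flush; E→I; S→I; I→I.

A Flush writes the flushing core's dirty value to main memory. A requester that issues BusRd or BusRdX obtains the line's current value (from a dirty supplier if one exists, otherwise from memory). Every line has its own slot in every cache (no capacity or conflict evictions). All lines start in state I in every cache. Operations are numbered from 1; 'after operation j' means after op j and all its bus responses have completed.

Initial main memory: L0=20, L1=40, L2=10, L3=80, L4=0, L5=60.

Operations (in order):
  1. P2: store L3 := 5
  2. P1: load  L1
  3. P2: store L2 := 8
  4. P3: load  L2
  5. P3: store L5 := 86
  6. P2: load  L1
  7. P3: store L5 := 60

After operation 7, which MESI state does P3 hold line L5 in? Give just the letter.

state = M

  op1 P2: store L3 := 5 → I/I/M/I on L3; bus BusRdX; mem=80
  op2 P1: load  L1 → I/E/I/I on L1; bus BusRd; mem=40
  op3 P2: store L2 := 8 → I/I/M/I on L2; bus BusRdX; mem=10
  op4 P3: load  L2 → I/I/S/S on L2; bus BusRd Flush; mem=8
  op5 P3: store L5 := 86 → I/I/I/M on L5; bus BusRdX; mem=60
  op6 P2: load  L1 → I/S/S/I on L1; bus BusRd; mem=40
  op7 P3: store L5 := 60 → I/I/I/M on L5; bus (none); mem=60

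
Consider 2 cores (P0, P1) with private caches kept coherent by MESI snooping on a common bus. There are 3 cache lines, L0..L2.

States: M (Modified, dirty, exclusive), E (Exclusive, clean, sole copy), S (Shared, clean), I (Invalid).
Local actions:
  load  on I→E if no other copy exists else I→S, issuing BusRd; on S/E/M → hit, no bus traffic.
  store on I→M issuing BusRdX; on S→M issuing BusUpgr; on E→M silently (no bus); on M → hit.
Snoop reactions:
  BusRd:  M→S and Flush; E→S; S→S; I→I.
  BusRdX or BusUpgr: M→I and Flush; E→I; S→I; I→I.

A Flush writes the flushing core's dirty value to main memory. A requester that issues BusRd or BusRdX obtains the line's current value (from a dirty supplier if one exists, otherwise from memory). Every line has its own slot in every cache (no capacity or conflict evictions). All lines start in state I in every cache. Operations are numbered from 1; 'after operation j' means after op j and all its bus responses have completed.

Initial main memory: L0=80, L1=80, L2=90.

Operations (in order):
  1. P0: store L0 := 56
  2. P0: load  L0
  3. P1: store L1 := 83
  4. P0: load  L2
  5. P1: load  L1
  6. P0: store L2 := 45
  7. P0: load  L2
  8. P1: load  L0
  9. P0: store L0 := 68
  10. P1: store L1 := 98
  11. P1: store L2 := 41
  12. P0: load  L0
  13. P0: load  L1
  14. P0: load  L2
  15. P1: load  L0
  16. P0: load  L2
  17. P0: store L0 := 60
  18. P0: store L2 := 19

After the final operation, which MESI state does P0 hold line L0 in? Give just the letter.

step 1: P0: store L0 := 56  ⟶  MI  (L0)  txn=BusRdX  M[L0]=80
step 2: P0: load  L0  ⟶  MI  (L0)  txn=∅  M[L0]=80
step 3: P1: store L1 := 83  ⟶  IM  (L1)  txn=BusRdX  M[L1]=80
step 4: P0: load  L2  ⟶  EI  (L2)  txn=BusRd  M[L2]=90
step 5: P1: load  L1  ⟶  IM  (L1)  txn=∅  M[L1]=80
step 6: P0: store L2 := 45  ⟶  MI  (L2)  txn=∅  M[L2]=90
step 7: P0: load  L2  ⟶  MI  (L2)  txn=∅  M[L2]=90
step 8: P1: load  L0  ⟶  SS  (L0)  txn=BusRd+Flush  M[L0]=56
step 9: P0: store L0 := 68  ⟶  MI  (L0)  txn=BusUpgr  M[L0]=56
step 10: P1: store L1 := 98  ⟶  IM  (L1)  txn=∅  M[L1]=80
step 11: P1: store L2 := 41  ⟶  IM  (L2)  txn=BusRdX+Flush  M[L2]=45
step 12: P0: load  L0  ⟶  MI  (L0)  txn=∅  M[L0]=56
step 13: P0: load  L1  ⟶  SS  (L1)  txn=BusRd+Flush  M[L1]=98
step 14: P0: load  L2  ⟶  SS  (L2)  txn=BusRd+Flush  M[L2]=41
step 15: P1: load  L0  ⟶  SS  (L0)  txn=BusRd+Flush  M[L0]=68
step 16: P0: load  L2  ⟶  SS  (L2)  txn=∅  M[L2]=41
step 17: P0: store L0 := 60  ⟶  MI  (L0)  txn=BusUpgr  M[L0]=68
step 18: P0: store L2 := 19  ⟶  MI  (L2)  txn=BusUpgr  M[L2]=41

state = M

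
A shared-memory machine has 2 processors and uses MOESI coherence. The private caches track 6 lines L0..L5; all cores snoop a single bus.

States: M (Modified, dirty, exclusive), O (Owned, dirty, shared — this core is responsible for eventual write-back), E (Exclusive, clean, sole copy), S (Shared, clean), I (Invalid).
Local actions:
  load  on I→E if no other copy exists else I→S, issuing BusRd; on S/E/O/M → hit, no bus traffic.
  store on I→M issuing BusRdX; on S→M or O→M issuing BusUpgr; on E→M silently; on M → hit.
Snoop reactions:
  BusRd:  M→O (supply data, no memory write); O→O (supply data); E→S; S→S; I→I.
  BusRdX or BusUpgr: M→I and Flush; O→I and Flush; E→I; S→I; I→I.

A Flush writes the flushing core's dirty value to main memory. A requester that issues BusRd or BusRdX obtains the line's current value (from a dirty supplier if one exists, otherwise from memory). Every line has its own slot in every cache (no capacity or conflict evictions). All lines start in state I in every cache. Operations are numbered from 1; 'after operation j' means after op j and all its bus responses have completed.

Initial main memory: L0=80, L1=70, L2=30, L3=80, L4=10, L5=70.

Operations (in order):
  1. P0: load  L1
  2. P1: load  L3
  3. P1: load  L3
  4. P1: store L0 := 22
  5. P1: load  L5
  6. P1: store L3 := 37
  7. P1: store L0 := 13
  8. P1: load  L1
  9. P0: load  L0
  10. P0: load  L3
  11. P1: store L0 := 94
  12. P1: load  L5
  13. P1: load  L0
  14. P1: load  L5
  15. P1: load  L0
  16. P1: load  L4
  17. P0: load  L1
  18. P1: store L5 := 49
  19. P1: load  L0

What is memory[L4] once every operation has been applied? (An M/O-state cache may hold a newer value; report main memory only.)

memory[L4] = 10

step 1: P0: load  L1  ⟶  EI  (L1)  txn=BusRd  M[L1]=70
step 2: P1: load  L3  ⟶  IE  (L3)  txn=BusRd  M[L3]=80
step 3: P1: load  L3  ⟶  IE  (L3)  txn=∅  M[L3]=80
step 4: P1: store L0 := 22  ⟶  IM  (L0)  txn=BusRdX  M[L0]=80
step 5: P1: load  L5  ⟶  IE  (L5)  txn=BusRd  M[L5]=70
step 6: P1: store L3 := 37  ⟶  IM  (L3)  txn=∅  M[L3]=80
step 7: P1: store L0 := 13  ⟶  IM  (L0)  txn=∅  M[L0]=80
step 8: P1: load  L1  ⟶  SS  (L1)  txn=BusRd  M[L1]=70
step 9: P0: load  L0  ⟶  SO  (L0)  txn=BusRd  M[L0]=80
step 10: P0: load  L3  ⟶  SO  (L3)  txn=BusRd  M[L3]=80
step 11: P1: store L0 := 94  ⟶  IM  (L0)  txn=BusUpgr  M[L0]=80
step 12: P1: load  L5  ⟶  IE  (L5)  txn=∅  M[L5]=70
step 13: P1: load  L0  ⟶  IM  (L0)  txn=∅  M[L0]=80
step 14: P1: load  L5  ⟶  IE  (L5)  txn=∅  M[L5]=70
step 15: P1: load  L0  ⟶  IM  (L0)  txn=∅  M[L0]=80
step 16: P1: load  L4  ⟶  IE  (L4)  txn=BusRd  M[L4]=10
step 17: P0: load  L1  ⟶  SS  (L1)  txn=∅  M[L1]=70
step 18: P1: store L5 := 49  ⟶  IM  (L5)  txn=∅  M[L5]=70
step 19: P1: load  L0  ⟶  IM  (L0)  txn=∅  M[L0]=80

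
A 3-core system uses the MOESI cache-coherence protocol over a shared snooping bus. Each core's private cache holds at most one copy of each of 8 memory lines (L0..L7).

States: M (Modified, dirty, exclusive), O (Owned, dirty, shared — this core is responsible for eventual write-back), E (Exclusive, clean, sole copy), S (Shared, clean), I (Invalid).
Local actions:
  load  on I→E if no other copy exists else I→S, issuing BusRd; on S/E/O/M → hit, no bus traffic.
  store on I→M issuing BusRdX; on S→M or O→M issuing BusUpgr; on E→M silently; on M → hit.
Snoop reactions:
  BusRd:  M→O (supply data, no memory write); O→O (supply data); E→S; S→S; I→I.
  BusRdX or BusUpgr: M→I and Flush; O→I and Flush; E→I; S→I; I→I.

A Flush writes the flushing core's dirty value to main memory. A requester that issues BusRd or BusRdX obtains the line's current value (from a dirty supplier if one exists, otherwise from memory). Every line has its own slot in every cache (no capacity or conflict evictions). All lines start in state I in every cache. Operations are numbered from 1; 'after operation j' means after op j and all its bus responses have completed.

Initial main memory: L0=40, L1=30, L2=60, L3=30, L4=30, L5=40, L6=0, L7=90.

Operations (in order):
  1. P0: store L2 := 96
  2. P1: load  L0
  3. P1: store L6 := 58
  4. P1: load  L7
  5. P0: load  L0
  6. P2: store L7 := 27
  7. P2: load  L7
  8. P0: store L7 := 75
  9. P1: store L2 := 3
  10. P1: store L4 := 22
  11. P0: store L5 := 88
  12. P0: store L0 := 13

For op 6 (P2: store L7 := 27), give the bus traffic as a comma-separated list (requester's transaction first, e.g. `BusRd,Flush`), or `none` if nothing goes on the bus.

1. P0: store L2 := 96  bus=[BusRdX]  L2: P0=M P1=I P2=I  mem[L2]=60
2. P1: load  L0  bus=[BusRd]  L0: P0=I P1=E P2=I  mem[L0]=40
3. P1: store L6 := 58  bus=[BusRdX]  L6: P0=I P1=M P2=I  mem[L6]=0
4. P1: load  L7  bus=[BusRd]  L7: P0=I P1=E P2=I  mem[L7]=90
5. P0: load  L0  bus=[BusRd]  L0: P0=S P1=S P2=I  mem[L0]=40
6. P2: store L7 := 27  bus=[BusRdX]  L7: P0=I P1=I P2=M  mem[L7]=90
7. P2: load  L7  bus=[-]  L7: P0=I P1=I P2=M  mem[L7]=90
8. P0: store L7 := 75  bus=[BusRdX,Flush]  L7: P0=M P1=I P2=I  mem[L7]=27
9. P1: store L2 := 3  bus=[BusRdX,Flush]  L2: P0=I P1=M P2=I  mem[L2]=96
10. P1: store L4 := 22  bus=[BusRdX]  L4: P0=I P1=M P2=I  mem[L4]=30
11. P0: store L5 := 88  bus=[BusRdX]  L5: P0=M P1=I P2=I  mem[L5]=40
12. P0: store L0 := 13  bus=[BusUpgr]  L0: P0=M P1=I P2=I  mem[L0]=40

bus = BusRdX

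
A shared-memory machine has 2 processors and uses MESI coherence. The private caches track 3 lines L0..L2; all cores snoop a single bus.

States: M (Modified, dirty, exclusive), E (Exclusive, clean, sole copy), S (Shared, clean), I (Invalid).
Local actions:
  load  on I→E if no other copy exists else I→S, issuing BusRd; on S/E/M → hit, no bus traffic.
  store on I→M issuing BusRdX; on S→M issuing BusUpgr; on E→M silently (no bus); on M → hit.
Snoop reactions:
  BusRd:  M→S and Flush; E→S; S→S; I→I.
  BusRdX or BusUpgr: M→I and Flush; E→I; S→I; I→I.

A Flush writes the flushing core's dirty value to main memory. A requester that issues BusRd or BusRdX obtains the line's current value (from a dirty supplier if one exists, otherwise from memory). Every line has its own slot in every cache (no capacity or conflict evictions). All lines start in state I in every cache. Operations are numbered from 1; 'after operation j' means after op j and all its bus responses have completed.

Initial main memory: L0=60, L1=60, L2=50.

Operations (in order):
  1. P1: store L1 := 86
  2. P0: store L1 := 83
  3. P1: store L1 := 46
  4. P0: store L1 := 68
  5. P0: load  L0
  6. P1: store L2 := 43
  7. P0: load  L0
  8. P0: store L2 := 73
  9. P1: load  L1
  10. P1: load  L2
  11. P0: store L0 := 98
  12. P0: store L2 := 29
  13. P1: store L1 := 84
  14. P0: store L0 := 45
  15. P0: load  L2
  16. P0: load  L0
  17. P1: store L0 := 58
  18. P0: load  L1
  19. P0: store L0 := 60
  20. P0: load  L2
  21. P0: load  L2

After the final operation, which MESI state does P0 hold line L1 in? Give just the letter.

[1] P1: store L1 := 86 | P0:I, P1:M(86) | bus: BusRdX
[2] P0: store L1 := 83 | P0:M(83), P1:I | bus: BusRdX,Flush
[3] P1: store L1 := 46 | P0:I, P1:M(46) | bus: BusRdX,Flush
[4] P0: store L1 := 68 | P0:M(68), P1:I | bus: BusRdX,Flush
[5] P0: load  L0 | P0:E(60), P1:I | bus: BusRd
[6] P1: store L2 := 43 | P0:I, P1:M(43) | bus: BusRdX
[7] P0: load  L0 | P0:E(60), P1:I | bus: none
[8] P0: store L2 := 73 | P0:M(73), P1:I | bus: BusRdX,Flush
[9] P1: load  L1 | P0:S(68), P1:S(68) | bus: BusRd,Flush
[10] P1: load  L2 | P0:S(73), P1:S(73) | bus: BusRd,Flush
[11] P0: store L0 := 98 | P0:M(98), P1:I | bus: none
[12] P0: store L2 := 29 | P0:M(29), P1:I | bus: BusUpgr
[13] P1: store L1 := 84 | P0:I, P1:M(84) | bus: BusUpgr
[14] P0: store L0 := 45 | P0:M(45), P1:I | bus: none
[15] P0: load  L2 | P0:M(29), P1:I | bus: none
[16] P0: load  L0 | P0:M(45), P1:I | bus: none
[17] P1: store L0 := 58 | P0:I, P1:M(58) | bus: BusRdX,Flush
[18] P0: load  L1 | P0:S(84), P1:S(84) | bus: BusRd,Flush
[19] P0: store L0 := 60 | P0:M(60), P1:I | bus: BusRdX,Flush
[20] P0: load  L2 | P0:M(29), P1:I | bus: none
[21] P0: load  L2 | P0:M(29), P1:I | bus: none

state = S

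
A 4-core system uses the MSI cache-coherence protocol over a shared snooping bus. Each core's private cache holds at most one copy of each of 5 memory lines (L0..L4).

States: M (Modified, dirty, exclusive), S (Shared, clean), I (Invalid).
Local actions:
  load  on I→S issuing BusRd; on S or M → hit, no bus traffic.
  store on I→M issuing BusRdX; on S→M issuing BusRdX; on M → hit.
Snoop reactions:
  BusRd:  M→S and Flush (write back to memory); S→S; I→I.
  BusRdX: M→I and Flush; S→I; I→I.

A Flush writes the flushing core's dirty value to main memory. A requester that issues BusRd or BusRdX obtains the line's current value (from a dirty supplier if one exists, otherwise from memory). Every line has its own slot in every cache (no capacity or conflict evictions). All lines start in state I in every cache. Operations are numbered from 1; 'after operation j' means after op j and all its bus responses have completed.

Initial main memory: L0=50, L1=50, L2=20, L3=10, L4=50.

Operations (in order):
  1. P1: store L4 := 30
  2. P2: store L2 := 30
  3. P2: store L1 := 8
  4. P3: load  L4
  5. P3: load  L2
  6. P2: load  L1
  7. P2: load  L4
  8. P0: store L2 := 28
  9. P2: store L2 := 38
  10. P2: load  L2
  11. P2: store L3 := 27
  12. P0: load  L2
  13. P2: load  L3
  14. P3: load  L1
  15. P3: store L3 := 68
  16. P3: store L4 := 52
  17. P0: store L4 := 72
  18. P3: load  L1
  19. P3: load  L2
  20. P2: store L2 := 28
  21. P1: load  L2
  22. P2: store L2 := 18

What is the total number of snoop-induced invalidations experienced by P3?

  op1 P1: store L4 := 30 → I/M/I/I on L4; bus BusRdX; mem=50
  op2 P2: store L2 := 30 → I/I/M/I on L2; bus BusRdX; mem=20
  op3 P2: store L1 := 8 → I/I/M/I on L1; bus BusRdX; mem=50
  op4 P3: load  L4 → I/S/I/S on L4; bus BusRd Flush; mem=30
  op5 P3: load  L2 → I/I/S/S on L2; bus BusRd Flush; mem=30
  op6 P2: load  L1 → I/I/M/I on L1; bus (none); mem=50
  op7 P2: load  L4 → I/S/S/S on L4; bus BusRd; mem=30
  op8 P0: store L2 := 28 → M/I/I/I on L2; bus BusRdX; mem=30
  op9 P2: store L2 := 38 → I/I/M/I on L2; bus BusRdX Flush; mem=28
  op10 P2: load  L2 → I/I/M/I on L2; bus (none); mem=28
  op11 P2: store L3 := 27 → I/I/M/I on L3; bus BusRdX; mem=10
  op12 P0: load  L2 → S/I/S/I on L2; bus BusRd Flush; mem=38
  op13 P2: load  L3 → I/I/M/I on L3; bus (none); mem=10
  op14 P3: load  L1 → I/I/S/S on L1; bus BusRd Flush; mem=8
  op15 P3: store L3 := 68 → I/I/I/M on L3; bus BusRdX Flush; mem=27
  op16 P3: store L4 := 52 → I/I/I/M on L4; bus BusRdX; mem=30
  op17 P0: store L4 := 72 → M/I/I/I on L4; bus BusRdX Flush; mem=52
  op18 P3: load  L1 → I/I/S/S on L1; bus (none); mem=8
  op19 P3: load  L2 → S/I/S/S on L2; bus BusRd; mem=38
  op20 P2: store L2 := 28 → I/I/M/I on L2; bus BusRdX; mem=38
  op21 P1: load  L2 → I/S/S/I on L2; bus BusRd Flush; mem=28
  op22 P2: store L2 := 18 → I/I/M/I on L2; bus BusRdX; mem=28

invalidations = 3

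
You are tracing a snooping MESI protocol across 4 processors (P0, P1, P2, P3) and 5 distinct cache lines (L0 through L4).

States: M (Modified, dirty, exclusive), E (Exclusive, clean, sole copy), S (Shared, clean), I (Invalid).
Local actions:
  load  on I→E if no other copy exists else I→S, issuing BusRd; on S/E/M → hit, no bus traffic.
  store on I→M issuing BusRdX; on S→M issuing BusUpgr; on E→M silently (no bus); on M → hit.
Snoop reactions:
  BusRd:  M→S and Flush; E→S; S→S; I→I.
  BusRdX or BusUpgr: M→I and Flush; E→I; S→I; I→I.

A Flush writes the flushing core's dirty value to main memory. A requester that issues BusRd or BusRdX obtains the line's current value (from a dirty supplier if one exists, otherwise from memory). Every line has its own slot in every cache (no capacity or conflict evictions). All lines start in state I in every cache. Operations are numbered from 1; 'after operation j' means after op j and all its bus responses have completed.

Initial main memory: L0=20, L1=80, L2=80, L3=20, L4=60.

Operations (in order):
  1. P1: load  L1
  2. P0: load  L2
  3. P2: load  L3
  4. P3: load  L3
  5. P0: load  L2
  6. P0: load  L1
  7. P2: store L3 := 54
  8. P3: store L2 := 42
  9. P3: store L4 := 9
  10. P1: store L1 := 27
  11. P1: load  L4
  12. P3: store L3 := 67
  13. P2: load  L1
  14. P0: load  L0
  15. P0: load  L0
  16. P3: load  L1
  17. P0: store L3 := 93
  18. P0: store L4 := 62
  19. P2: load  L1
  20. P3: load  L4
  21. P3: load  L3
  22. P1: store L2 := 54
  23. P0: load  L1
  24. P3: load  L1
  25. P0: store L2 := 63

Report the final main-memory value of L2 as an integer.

1. P1: load  L1  bus=[BusRd]  L1: P0=I P1=E P2=I P3=I  mem[L1]=80
2. P0: load  L2  bus=[BusRd]  L2: P0=E P1=I P2=I P3=I  mem[L2]=80
3. P2: load  L3  bus=[BusRd]  L3: P0=I P1=I P2=E P3=I  mem[L3]=20
4. P3: load  L3  bus=[BusRd]  L3: P0=I P1=I P2=S P3=S  mem[L3]=20
5. P0: load  L2  bus=[-]  L2: P0=E P1=I P2=I P3=I  mem[L2]=80
6. P0: load  L1  bus=[BusRd]  L1: P0=S P1=S P2=I P3=I  mem[L1]=80
7. P2: store L3 := 54  bus=[BusUpgr]  L3: P0=I P1=I P2=M P3=I  mem[L3]=20
8. P3: store L2 := 42  bus=[BusRdX]  L2: P0=I P1=I P2=I P3=M  mem[L2]=80
9. P3: store L4 := 9  bus=[BusRdX]  L4: P0=I P1=I P2=I P3=M  mem[L4]=60
10. P1: store L1 := 27  bus=[BusUpgr]  L1: P0=I P1=M P2=I P3=I  mem[L1]=80
11. P1: load  L4  bus=[BusRd,Flush]  L4: P0=I P1=S P2=I P3=S  mem[L4]=9
12. P3: store L3 := 67  bus=[BusRdX,Flush]  L3: P0=I P1=I P2=I P3=M  mem[L3]=54
13. P2: load  L1  bus=[BusRd,Flush]  L1: P0=I P1=S P2=S P3=I  mem[L1]=27
14. P0: load  L0  bus=[BusRd]  L0: P0=E P1=I P2=I P3=I  mem[L0]=20
15. P0: load  L0  bus=[-]  L0: P0=E P1=I P2=I P3=I  mem[L0]=20
16. P3: load  L1  bus=[BusRd]  L1: P0=I P1=S P2=S P3=S  mem[L1]=27
17. P0: store L3 := 93  bus=[BusRdX,Flush]  L3: P0=M P1=I P2=I P3=I  mem[L3]=67
18. P0: store L4 := 62  bus=[BusRdX]  L4: P0=M P1=I P2=I P3=I  mem[L4]=9
19. P2: load  L1  bus=[-]  L1: P0=I P1=S P2=S P3=S  mem[L1]=27
20. P3: load  L4  bus=[BusRd,Flush]  L4: P0=S P1=I P2=I P3=S  mem[L4]=62
21. P3: load  L3  bus=[BusRd,Flush]  L3: P0=S P1=I P2=I P3=S  mem[L3]=93
22. P1: store L2 := 54  bus=[BusRdX,Flush]  L2: P0=I P1=M P2=I P3=I  mem[L2]=42
23. P0: load  L1  bus=[BusRd]  L1: P0=S P1=S P2=S P3=S  mem[L1]=27
24. P3: load  L1  bus=[-]  L1: P0=S P1=S P2=S P3=S  mem[L1]=27
25. P0: store L2 := 63  bus=[BusRdX,Flush]  L2: P0=M P1=I P2=I P3=I  mem[L2]=54

memory[L2] = 54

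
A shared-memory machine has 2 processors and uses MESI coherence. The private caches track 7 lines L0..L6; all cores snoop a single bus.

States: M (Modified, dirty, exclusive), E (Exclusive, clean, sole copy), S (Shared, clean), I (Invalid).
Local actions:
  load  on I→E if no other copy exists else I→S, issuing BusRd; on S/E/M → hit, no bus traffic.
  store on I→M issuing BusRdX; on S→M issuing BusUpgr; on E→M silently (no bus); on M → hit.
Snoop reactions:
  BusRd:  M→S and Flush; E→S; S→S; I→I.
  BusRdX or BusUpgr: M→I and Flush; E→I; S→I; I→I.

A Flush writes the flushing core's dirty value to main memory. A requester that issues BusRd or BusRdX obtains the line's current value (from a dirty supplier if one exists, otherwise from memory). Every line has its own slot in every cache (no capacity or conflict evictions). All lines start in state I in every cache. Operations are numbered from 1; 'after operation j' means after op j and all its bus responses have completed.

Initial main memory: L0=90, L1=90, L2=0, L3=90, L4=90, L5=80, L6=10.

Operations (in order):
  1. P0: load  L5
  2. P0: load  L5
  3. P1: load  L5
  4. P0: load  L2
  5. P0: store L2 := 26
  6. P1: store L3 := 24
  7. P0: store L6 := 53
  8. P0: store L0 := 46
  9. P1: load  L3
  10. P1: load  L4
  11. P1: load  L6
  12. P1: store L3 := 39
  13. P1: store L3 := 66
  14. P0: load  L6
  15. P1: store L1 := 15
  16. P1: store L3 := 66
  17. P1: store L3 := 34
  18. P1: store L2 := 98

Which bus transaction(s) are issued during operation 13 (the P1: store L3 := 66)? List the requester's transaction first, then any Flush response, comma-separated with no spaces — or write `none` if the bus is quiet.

bus = none

step 1: P0: load  L5  ⟶  EI  (L5)  txn=BusRd  M[L5]=80
step 2: P0: load  L5  ⟶  EI  (L5)  txn=∅  M[L5]=80
step 3: P1: load  L5  ⟶  SS  (L5)  txn=BusRd  M[L5]=80
step 4: P0: load  L2  ⟶  EI  (L2)  txn=BusRd  M[L2]=0
step 5: P0: store L2 := 26  ⟶  MI  (L2)  txn=∅  M[L2]=0
step 6: P1: store L3 := 24  ⟶  IM  (L3)  txn=BusRdX  M[L3]=90
step 7: P0: store L6 := 53  ⟶  MI  (L6)  txn=BusRdX  M[L6]=10
step 8: P0: store L0 := 46  ⟶  MI  (L0)  txn=BusRdX  M[L0]=90
step 9: P1: load  L3  ⟶  IM  (L3)  txn=∅  M[L3]=90
step 10: P1: load  L4  ⟶  IE  (L4)  txn=BusRd  M[L4]=90
step 11: P1: load  L6  ⟶  SS  (L6)  txn=BusRd+Flush  M[L6]=53
step 12: P1: store L3 := 39  ⟶  IM  (L3)  txn=∅  M[L3]=90
step 13: P1: store L3 := 66  ⟶  IM  (L3)  txn=∅  M[L3]=90
step 14: P0: load  L6  ⟶  SS  (L6)  txn=∅  M[L6]=53
step 15: P1: store L1 := 15  ⟶  IM  (L1)  txn=BusRdX  M[L1]=90
step 16: P1: store L3 := 66  ⟶  IM  (L3)  txn=∅  M[L3]=90
step 17: P1: store L3 := 34  ⟶  IM  (L3)  txn=∅  M[L3]=90
step 18: P1: store L2 := 98  ⟶  IM  (L2)  txn=BusRdX+Flush  M[L2]=26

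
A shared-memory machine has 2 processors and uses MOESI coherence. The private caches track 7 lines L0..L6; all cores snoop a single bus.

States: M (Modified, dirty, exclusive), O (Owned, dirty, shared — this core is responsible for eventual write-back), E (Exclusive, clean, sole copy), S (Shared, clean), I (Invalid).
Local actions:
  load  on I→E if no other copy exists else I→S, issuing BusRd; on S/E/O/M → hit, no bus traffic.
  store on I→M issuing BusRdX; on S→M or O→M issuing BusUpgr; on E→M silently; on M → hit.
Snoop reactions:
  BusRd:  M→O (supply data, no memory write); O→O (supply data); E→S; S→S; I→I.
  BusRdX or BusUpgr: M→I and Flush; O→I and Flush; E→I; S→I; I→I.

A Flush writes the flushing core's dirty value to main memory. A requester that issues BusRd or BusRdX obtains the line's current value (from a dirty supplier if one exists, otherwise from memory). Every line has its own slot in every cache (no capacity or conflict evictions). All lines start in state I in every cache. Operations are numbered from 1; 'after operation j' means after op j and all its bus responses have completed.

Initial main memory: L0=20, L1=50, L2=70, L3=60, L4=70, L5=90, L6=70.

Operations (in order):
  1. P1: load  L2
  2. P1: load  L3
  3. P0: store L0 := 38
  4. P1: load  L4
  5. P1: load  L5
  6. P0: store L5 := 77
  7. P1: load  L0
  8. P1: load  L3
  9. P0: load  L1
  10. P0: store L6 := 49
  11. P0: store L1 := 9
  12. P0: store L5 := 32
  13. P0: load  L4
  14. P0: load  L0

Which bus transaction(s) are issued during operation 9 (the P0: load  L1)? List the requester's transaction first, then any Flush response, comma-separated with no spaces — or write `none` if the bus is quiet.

bus = BusRd

step 1: P1: load  L2  ⟶  IE  (L2)  txn=BusRd  M[L2]=70
step 2: P1: load  L3  ⟶  IE  (L3)  txn=BusRd  M[L3]=60
step 3: P0: store L0 := 38  ⟶  MI  (L0)  txn=BusRdX  M[L0]=20
step 4: P1: load  L4  ⟶  IE  (L4)  txn=BusRd  M[L4]=70
step 5: P1: load  L5  ⟶  IE  (L5)  txn=BusRd  M[L5]=90
step 6: P0: store L5 := 77  ⟶  MI  (L5)  txn=BusRdX  M[L5]=90
step 7: P1: load  L0  ⟶  OS  (L0)  txn=BusRd  M[L0]=20
step 8: P1: load  L3  ⟶  IE  (L3)  txn=∅  M[L3]=60
step 9: P0: load  L1  ⟶  EI  (L1)  txn=BusRd  M[L1]=50
step 10: P0: store L6 := 49  ⟶  MI  (L6)  txn=BusRdX  M[L6]=70
step 11: P0: store L1 := 9  ⟶  MI  (L1)  txn=∅  M[L1]=50
step 12: P0: store L5 := 32  ⟶  MI  (L5)  txn=∅  M[L5]=90
step 13: P0: load  L4  ⟶  SS  (L4)  txn=BusRd  M[L4]=70
step 14: P0: load  L0  ⟶  OS  (L0)  txn=∅  M[L0]=20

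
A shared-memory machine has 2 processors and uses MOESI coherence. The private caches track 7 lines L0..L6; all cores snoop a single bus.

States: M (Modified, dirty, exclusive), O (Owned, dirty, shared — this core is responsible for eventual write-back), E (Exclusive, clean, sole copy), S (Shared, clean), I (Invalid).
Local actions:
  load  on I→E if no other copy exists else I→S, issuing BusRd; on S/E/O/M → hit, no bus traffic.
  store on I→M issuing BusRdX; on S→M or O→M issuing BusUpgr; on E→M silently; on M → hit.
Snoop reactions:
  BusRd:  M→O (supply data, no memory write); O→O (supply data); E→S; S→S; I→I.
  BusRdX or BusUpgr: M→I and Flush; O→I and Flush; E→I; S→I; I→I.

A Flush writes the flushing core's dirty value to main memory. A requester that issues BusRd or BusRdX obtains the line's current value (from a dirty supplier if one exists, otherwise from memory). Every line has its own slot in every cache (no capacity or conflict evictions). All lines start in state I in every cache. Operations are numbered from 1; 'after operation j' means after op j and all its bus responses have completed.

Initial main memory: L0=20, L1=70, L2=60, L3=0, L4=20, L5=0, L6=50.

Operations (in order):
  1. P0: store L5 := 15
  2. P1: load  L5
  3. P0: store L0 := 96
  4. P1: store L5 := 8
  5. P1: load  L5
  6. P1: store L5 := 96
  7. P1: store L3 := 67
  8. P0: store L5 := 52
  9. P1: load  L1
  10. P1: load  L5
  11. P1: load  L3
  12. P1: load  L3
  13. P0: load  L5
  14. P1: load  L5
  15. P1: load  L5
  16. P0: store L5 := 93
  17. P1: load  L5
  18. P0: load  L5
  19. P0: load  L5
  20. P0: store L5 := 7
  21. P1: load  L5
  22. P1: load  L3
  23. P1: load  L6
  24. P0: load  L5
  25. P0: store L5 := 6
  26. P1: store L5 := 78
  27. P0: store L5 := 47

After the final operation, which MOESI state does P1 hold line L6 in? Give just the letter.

state = E

step 1: P0: store L5 := 15  ⟶  MI  (L5)  txn=BusRdX  M[L5]=0
step 2: P1: load  L5  ⟶  OS  (L5)  txn=BusRd  M[L5]=0
step 3: P0: store L0 := 96  ⟶  MI  (L0)  txn=BusRdX  M[L0]=20
step 4: P1: store L5 := 8  ⟶  IM  (L5)  txn=BusUpgr+Flush  M[L5]=15
step 5: P1: load  L5  ⟶  IM  (L5)  txn=∅  M[L5]=15
step 6: P1: store L5 := 96  ⟶  IM  (L5)  txn=∅  M[L5]=15
step 7: P1: store L3 := 67  ⟶  IM  (L3)  txn=BusRdX  M[L3]=0
step 8: P0: store L5 := 52  ⟶  MI  (L5)  txn=BusRdX+Flush  M[L5]=96
step 9: P1: load  L1  ⟶  IE  (L1)  txn=BusRd  M[L1]=70
step 10: P1: load  L5  ⟶  OS  (L5)  txn=BusRd  M[L5]=96
step 11: P1: load  L3  ⟶  IM  (L3)  txn=∅  M[L3]=0
step 12: P1: load  L3  ⟶  IM  (L3)  txn=∅  M[L3]=0
step 13: P0: load  L5  ⟶  OS  (L5)  txn=∅  M[L5]=96
step 14: P1: load  L5  ⟶  OS  (L5)  txn=∅  M[L5]=96
step 15: P1: load  L5  ⟶  OS  (L5)  txn=∅  M[L5]=96
step 16: P0: store L5 := 93  ⟶  MI  (L5)  txn=BusUpgr  M[L5]=96
step 17: P1: load  L5  ⟶  OS  (L5)  txn=BusRd  M[L5]=96
step 18: P0: load  L5  ⟶  OS  (L5)  txn=∅  M[L5]=96
step 19: P0: load  L5  ⟶  OS  (L5)  txn=∅  M[L5]=96
step 20: P0: store L5 := 7  ⟶  MI  (L5)  txn=BusUpgr  M[L5]=96
step 21: P1: load  L5  ⟶  OS  (L5)  txn=BusRd  M[L5]=96
step 22: P1: load  L3  ⟶  IM  (L3)  txn=∅  M[L3]=0
step 23: P1: load  L6  ⟶  IE  (L6)  txn=BusRd  M[L6]=50
step 24: P0: load  L5  ⟶  OS  (L5)  txn=∅  M[L5]=96
step 25: P0: store L5 := 6  ⟶  MI  (L5)  txn=BusUpgr  M[L5]=96
step 26: P1: store L5 := 78  ⟶  IM  (L5)  txn=BusRdX+Flush  M[L5]=6
step 27: P0: store L5 := 47  ⟶  MI  (L5)  txn=BusRdX+Flush  M[L5]=78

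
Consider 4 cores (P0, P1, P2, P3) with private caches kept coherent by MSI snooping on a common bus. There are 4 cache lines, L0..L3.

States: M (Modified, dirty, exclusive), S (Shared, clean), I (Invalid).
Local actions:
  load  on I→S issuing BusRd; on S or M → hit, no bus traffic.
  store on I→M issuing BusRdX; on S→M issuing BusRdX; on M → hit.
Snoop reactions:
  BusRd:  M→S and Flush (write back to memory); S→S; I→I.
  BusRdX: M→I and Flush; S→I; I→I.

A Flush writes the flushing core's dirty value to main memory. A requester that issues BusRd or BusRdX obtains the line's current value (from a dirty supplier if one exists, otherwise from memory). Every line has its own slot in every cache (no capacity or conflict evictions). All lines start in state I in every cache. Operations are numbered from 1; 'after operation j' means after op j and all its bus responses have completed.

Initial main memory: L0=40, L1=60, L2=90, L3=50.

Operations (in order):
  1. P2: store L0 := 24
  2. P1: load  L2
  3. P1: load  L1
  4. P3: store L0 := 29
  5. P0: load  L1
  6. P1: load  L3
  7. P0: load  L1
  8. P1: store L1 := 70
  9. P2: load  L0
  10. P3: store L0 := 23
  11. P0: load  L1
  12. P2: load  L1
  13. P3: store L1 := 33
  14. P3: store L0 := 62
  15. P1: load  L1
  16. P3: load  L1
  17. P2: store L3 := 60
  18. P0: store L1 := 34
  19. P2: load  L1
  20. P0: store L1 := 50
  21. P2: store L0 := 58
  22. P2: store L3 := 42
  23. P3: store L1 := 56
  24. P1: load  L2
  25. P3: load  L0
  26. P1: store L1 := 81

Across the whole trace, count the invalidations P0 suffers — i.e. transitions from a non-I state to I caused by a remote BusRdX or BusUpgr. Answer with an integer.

invalidations = 3

  op1 P2: store L0 := 24 → I/I/M/I on L0; bus BusRdX; mem=40
  op2 P1: load  L2 → I/S/I/I on L2; bus BusRd; mem=90
  op3 P1: load  L1 → I/S/I/I on L1; bus BusRd; mem=60
  op4 P3: store L0 := 29 → I/I/I/M on L0; bus BusRdX Flush; mem=24
  op5 P0: load  L1 → S/S/I/I on L1; bus BusRd; mem=60
  op6 P1: load  L3 → I/S/I/I on L3; bus BusRd; mem=50
  op7 P0: load  L1 → S/S/I/I on L1; bus (none); mem=60
  op8 P1: store L1 := 70 → I/M/I/I on L1; bus BusRdX; mem=60
  op9 P2: load  L0 → I/I/S/S on L0; bus BusRd Flush; mem=29
  op10 P3: store L0 := 23 → I/I/I/M on L0; bus BusRdX; mem=29
  op11 P0: load  L1 → S/S/I/I on L1; bus BusRd Flush; mem=70
  op12 P2: load  L1 → S/S/S/I on L1; bus BusRd; mem=70
  op13 P3: store L1 := 33 → I/I/I/M on L1; bus BusRdX; mem=70
  op14 P3: store L0 := 62 → I/I/I/M on L0; bus (none); mem=29
  op15 P1: load  L1 → I/S/I/S on L1; bus BusRd Flush; mem=33
  op16 P3: load  L1 → I/S/I/S on L1; bus (none); mem=33
  op17 P2: store L3 := 60 → I/I/M/I on L3; bus BusRdX; mem=50
  op18 P0: store L1 := 34 → M/I/I/I on L1; bus BusRdX; mem=33
  op19 P2: load  L1 → S/I/S/I on L1; bus BusRd Flush; mem=34
  op20 P0: store L1 := 50 → M/I/I/I on L1; bus BusRdX; mem=34
  op21 P2: store L0 := 58 → I/I/M/I on L0; bus BusRdX Flush; mem=62
  op22 P2: store L3 := 42 → I/I/M/I on L3; bus (none); mem=50
  op23 P3: store L1 := 56 → I/I/I/M on L1; bus BusRdX Flush; mem=50
  op24 P1: load  L2 → I/S/I/I on L2; bus (none); mem=90
  op25 P3: load  L0 → I/I/S/S on L0; bus BusRd Flush; mem=58
  op26 P1: store L1 := 81 → I/M/I/I on L1; bus BusRdX Flush; mem=56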